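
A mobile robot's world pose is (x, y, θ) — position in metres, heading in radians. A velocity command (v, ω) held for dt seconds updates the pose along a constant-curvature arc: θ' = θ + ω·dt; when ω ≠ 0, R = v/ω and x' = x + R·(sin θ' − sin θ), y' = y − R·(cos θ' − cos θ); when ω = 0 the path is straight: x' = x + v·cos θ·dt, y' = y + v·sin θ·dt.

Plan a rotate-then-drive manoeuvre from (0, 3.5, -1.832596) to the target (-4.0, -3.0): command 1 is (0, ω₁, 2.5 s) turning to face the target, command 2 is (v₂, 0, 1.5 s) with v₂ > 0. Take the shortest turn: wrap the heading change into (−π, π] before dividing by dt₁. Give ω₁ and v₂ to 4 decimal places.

heading to target = atan2(-3−3.5, -4−0) = -2.1225
Δθ = wrap(-2.1225 − -1.8326) = -0.2899; ω₁ = Δθ/dt₁ = -0.1159
distance = √((-4−0)² + (-3−3.5)²) = 7.6322; v₂ = distance/dt₂ = 5.0881

ω₁ = -0.1159, v₂ = 5.0881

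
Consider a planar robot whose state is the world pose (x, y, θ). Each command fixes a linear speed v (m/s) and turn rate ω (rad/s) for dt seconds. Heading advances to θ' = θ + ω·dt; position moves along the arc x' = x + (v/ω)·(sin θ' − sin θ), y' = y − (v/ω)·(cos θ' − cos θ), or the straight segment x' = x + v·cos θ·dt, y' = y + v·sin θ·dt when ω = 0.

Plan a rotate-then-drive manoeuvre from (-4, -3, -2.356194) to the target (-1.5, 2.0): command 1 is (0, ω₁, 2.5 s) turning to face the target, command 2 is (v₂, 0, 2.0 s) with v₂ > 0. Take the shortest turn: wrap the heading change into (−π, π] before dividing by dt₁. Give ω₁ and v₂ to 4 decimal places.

heading to target = atan2(2−-3, -1.5−-4) = 1.1071
Δθ = wrap(1.1071 − -2.3562) = -2.8198; ω₁ = Δθ/dt₁ = -1.1279
distance = √((-1.5−-4)² + (2−-3)²) = 5.5902; v₂ = distance/dt₂ = 2.7951

ω₁ = -1.1279, v₂ = 2.7951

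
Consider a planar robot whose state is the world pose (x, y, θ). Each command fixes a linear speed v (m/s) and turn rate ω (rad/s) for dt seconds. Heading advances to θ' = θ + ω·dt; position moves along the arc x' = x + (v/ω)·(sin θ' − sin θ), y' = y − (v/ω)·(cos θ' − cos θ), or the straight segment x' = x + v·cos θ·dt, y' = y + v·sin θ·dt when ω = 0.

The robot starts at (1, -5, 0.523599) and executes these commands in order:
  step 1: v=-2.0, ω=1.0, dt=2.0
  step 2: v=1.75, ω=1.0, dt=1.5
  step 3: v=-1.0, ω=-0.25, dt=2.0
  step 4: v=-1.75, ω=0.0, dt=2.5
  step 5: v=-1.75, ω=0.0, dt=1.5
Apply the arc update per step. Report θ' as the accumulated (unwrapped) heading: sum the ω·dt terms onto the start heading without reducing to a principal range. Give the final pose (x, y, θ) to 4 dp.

(6.5686, -4.8974, 3.5236)

step 1: θ'=2.5236 (R=-2.0000) → pose (0.8412, -8.3621, 2.5236)
step 2: θ'=4.0236 (R=1.7500) → pose (-1.5238, -8.6762, 4.0236)
step 3: θ'=3.5236 (R=4.0000) → pose (0.0731, -7.5069, 3.5236)
step 4: θ'=3.5236 (straight) → pose (4.1328, -5.8760, 3.5236)
step 5: θ'=3.5236 (straight) → pose (6.5686, -4.8974, 3.5236)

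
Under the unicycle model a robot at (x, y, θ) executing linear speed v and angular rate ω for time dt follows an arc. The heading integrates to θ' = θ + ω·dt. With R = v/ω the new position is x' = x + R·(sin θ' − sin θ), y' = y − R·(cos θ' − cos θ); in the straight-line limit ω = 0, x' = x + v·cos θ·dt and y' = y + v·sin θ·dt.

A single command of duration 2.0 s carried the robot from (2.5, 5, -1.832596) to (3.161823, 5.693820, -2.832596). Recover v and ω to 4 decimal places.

Δθ = -2.832596 − -1.832596 = -1.000000
ω = Δθ/dt = -1.000000/2.0 = -0.5000
R = −Δy/(cos θ' − cos θ) = 1.0000
v = R·ω = 1.0000·-0.5000 = -0.5000

v = -0.5000, ω = -0.5000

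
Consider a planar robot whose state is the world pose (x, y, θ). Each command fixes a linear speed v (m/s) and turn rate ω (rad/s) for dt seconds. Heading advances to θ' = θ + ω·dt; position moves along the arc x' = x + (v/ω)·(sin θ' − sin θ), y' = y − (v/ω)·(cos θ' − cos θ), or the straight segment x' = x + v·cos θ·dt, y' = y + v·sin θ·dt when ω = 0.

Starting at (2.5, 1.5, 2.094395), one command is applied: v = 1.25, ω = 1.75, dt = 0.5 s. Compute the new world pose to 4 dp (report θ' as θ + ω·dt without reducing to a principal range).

(2.0038, 1.8466, 2.9694)

θ' = 2.0944 + 1.75·0.5 = 2.9694
R = v/ω = 1.25/1.75 = 0.7143
x' = 2.5 + 0.7143·(sin 2.9694 − sin 2.0944) = 2.0038
y' = 1.5 − 0.7143·(cos 2.9694 − cos 2.0944) = 1.8466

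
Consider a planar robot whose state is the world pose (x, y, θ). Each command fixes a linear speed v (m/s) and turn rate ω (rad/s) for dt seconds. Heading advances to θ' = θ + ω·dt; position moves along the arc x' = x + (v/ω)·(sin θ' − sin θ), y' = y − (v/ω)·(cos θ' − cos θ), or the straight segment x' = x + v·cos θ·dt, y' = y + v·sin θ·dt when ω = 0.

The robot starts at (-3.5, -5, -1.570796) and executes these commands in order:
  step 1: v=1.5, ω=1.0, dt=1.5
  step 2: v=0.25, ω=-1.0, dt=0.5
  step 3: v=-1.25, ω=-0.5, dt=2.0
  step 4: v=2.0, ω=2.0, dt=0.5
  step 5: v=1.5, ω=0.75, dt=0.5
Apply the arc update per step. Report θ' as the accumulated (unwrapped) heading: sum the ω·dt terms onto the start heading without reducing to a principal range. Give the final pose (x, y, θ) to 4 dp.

step 1: θ'=-0.0708 (R=1.5000) → pose (-2.1061, -6.4962, -0.0708)
step 2: θ'=-0.5708 (R=-0.2500) → pose (-1.9887, -6.5352, -0.5708)
step 3: θ'=-1.5708 (R=2.5000) → pose (-3.1380, -4.4316, -1.5708)
step 4: θ'=-0.5708 (R=1.0000) → pose (-2.6783, -5.2730, -0.5708)
step 5: θ'=-0.1958 (R=2.0000) → pose (-1.9868, -5.5519, -0.1958)

(-1.9868, -5.5519, -0.1958)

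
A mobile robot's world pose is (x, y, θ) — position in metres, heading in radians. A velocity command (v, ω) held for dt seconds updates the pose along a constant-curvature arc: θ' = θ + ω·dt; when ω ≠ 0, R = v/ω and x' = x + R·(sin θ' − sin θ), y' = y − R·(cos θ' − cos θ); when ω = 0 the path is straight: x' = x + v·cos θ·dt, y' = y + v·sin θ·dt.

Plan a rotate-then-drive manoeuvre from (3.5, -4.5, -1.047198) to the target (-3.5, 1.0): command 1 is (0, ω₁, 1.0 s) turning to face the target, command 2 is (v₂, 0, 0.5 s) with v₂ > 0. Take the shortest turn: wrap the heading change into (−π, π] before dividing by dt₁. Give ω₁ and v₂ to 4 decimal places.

heading to target = atan2(1−-4.5, -3.5−3.5) = 2.4756
Δθ = wrap(2.4756 − -1.0472) = -2.7604; ω₁ = Δθ/dt₁ = -2.7604
distance = √((-3.5−3.5)² + (1−-4.5)²) = 8.9022; v₂ = distance/dt₂ = 17.8045

ω₁ = -2.7604, v₂ = 17.8045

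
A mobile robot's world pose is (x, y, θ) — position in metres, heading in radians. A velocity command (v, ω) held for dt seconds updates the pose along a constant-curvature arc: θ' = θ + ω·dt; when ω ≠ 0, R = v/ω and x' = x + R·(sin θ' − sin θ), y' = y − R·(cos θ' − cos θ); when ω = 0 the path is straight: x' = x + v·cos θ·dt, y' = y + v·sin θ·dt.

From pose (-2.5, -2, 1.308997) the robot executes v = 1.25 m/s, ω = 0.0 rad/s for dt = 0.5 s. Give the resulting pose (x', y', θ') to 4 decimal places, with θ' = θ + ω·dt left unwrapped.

(-2.3382, -1.3963, 1.3090)

θ' = 1.3090 + 0.0·0.5 = 1.3090
ω = 0 → straight: x' = -2.5 + 1.25·cos(1.3090)·0.5 = -2.3382
y' = -2 + 1.25·sin(1.3090)·0.5 = -1.3963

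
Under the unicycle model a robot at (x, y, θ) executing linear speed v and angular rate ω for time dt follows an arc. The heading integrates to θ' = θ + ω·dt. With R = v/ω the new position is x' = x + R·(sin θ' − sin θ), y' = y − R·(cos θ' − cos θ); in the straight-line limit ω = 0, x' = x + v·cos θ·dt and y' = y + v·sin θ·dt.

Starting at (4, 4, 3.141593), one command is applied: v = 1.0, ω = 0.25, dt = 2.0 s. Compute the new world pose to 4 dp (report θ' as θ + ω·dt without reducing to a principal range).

θ' = 3.1416 + 0.25·2.0 = 3.6416
R = v/ω = 1.0/0.25 = 4.0000
x' = 4 + 4.0000·(sin 3.6416 − sin 3.1416) = 2.0823
y' = 4 − 4.0000·(cos 3.6416 − cos 3.1416) = 3.5103

(2.0823, 3.5103, 3.6416)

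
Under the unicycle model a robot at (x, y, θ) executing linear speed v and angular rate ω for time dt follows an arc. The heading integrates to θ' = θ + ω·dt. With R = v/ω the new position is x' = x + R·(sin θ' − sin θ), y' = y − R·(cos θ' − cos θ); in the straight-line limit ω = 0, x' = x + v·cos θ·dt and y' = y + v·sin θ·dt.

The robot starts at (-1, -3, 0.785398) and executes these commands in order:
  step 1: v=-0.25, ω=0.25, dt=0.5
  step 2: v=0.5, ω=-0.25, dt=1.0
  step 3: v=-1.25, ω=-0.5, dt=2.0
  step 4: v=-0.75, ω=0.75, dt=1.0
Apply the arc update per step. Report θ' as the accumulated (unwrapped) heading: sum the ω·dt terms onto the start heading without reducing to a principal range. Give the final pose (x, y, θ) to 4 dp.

step 1: θ'=0.9104 (R=-1.0000) → pose (-1.0826, -3.0937, 0.9104)
step 2: θ'=0.6604 (R=-2.0000) → pose (-0.7300, -2.7410, 0.6604)
step 3: θ'=-0.3396 (R=2.5000) → pose (-3.0964, -3.1239, -0.3396)
step 4: θ'=0.4104 (R=-1.0000) → pose (-3.8285, -3.1498, 0.4104)

(-3.8285, -3.1498, 0.4104)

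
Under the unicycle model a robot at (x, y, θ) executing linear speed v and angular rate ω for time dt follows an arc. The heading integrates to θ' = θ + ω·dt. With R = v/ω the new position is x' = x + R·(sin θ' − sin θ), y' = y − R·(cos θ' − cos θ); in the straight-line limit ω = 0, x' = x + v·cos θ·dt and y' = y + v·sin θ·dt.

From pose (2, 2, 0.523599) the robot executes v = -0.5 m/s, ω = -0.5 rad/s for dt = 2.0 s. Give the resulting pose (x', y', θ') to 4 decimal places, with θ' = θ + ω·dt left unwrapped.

θ' = 0.5236 + -0.5·2.0 = -0.4764
R = v/ω = -0.5/-0.5 = 1.0000
x' = 2 + 1.0000·(sin -0.4764 − sin 0.5236) = 1.0414
y' = 2 − 1.0000·(cos -0.4764 − cos 0.5236) = 1.9774

(1.0414, 1.9774, -0.4764)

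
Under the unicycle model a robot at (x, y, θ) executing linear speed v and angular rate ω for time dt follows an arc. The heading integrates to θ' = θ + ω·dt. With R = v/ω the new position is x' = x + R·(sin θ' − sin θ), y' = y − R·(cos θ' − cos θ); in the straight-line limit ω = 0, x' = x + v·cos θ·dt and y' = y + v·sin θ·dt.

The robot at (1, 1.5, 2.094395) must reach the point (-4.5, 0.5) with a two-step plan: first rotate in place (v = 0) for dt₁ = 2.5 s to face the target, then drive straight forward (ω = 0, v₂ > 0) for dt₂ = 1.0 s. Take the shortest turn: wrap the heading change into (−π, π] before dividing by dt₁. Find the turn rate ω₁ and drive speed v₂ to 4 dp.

heading to target = atan2(0.5−1.5, -4.5−1) = -2.9617
Δθ = wrap(-2.9617 − 2.0944) = 1.2271; ω₁ = Δθ/dt₁ = 0.4908
distance = √((-4.5−1)² + (0.5−1.5)²) = 5.5902; v₂ = distance/dt₂ = 5.5902

ω₁ = 0.4908, v₂ = 5.5902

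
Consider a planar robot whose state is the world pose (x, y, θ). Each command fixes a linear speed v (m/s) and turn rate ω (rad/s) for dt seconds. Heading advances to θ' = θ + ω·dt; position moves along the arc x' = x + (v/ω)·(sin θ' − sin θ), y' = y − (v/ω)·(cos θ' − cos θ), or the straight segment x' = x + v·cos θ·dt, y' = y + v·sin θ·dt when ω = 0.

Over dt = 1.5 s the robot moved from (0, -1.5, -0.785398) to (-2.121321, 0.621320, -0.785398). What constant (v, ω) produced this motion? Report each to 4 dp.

Δθ = -0.785398 − -0.785398 = 0.000000
ω = Δθ/dt = 0.000000/1.5 = 0.0000
ω = 0 → v = (Δx·cos θ + Δy·sin θ)/dt = -2.0000

v = -2.0000, ω = 0.0000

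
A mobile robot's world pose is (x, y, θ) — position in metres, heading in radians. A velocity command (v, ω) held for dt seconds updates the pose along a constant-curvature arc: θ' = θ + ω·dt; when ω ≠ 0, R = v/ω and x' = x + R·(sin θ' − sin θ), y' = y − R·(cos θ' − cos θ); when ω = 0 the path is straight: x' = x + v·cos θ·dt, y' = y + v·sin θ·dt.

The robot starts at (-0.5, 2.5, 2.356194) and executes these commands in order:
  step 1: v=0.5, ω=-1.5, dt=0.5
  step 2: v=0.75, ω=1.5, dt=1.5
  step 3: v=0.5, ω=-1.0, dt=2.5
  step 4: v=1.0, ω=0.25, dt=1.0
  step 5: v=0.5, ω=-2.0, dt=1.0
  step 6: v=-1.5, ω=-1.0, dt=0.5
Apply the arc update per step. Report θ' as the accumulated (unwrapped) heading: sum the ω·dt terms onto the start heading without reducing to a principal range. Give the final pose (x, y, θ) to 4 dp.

(-2.3996, 5.2467, -0.8938)

step 1: θ'=1.6062 (R=-0.3333) → pose (-0.5974, 2.7239, 1.6062)
step 2: θ'=3.8562 (R=0.5000) → pose (-1.4248, 3.0839, 3.8562)
step 3: θ'=1.3562 (R=-0.5000) → pose (-2.2410, 3.5680, 1.3562)
step 4: θ'=1.6062 (R=4.0000) → pose (-2.1517, 4.5614, 1.6062)
step 5: θ'=-0.3938 (R=-0.2500) → pose (-1.8059, 4.8012, -0.3938)
step 6: θ'=-0.8938 (R=1.5000) → pose (-2.3996, 5.2467, -0.8938)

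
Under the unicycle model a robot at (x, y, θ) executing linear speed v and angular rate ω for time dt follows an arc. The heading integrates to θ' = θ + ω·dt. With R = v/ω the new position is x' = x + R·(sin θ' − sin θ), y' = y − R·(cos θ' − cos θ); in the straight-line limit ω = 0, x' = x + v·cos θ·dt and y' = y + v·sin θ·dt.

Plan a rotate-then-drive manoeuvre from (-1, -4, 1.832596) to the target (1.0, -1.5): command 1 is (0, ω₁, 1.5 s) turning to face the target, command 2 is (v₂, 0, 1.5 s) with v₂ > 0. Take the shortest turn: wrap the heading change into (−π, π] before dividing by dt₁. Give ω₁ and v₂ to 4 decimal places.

heading to target = atan2(-1.5−-4, 1−-1) = 0.8961
Δθ = wrap(0.8961 − 1.8326) = -0.9365; ω₁ = Δθ/dt₁ = -0.6244
distance = √((1−-1)² + (-1.5−-4)²) = 3.2016; v₂ = distance/dt₂ = 2.1344

ω₁ = -0.6244, v₂ = 2.1344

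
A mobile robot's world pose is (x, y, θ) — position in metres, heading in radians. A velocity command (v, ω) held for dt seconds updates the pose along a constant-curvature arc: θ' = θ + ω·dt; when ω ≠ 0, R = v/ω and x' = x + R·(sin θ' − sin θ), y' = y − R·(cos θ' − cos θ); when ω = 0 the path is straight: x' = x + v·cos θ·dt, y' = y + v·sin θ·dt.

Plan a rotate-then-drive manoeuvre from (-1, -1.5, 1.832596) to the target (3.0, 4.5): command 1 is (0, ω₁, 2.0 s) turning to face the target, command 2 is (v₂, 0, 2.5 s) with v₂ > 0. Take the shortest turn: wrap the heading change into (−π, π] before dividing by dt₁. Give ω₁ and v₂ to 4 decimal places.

heading to target = atan2(4.5−-1.5, 3−-1) = 0.9828
Δθ = wrap(0.9828 − 1.8326) = -0.8498; ω₁ = Δθ/dt₁ = -0.4249
distance = √((3−-1)² + (4.5−-1.5)²) = 7.2111; v₂ = distance/dt₂ = 2.8844

ω₁ = -0.4249, v₂ = 2.8844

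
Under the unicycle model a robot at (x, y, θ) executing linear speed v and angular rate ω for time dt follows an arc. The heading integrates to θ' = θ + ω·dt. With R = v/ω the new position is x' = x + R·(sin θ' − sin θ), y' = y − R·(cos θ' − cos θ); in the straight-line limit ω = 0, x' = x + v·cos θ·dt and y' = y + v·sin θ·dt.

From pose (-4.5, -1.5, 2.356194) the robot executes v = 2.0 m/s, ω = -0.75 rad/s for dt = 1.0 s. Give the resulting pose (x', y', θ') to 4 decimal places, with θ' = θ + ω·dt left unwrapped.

(-5.2794, 0.2912, 1.6062)

θ' = 2.3562 + -0.75·1.0 = 1.6062
R = v/ω = 2.0/-0.75 = -2.6667
x' = -4.5 + -2.6667·(sin 1.6062 − sin 2.3562) = -5.2794
y' = -1.5 − -2.6667·(cos 1.6062 − cos 2.3562) = 0.2912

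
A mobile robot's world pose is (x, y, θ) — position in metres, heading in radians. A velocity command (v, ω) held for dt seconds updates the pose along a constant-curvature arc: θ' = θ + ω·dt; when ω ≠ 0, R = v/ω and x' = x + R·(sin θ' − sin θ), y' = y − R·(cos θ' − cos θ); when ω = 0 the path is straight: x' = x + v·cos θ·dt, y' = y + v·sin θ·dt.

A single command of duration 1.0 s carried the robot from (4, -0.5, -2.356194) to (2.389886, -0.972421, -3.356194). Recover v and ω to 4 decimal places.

v = 1.7500, ω = -1.0000

Δθ = -3.356194 − -2.356194 = -1.000000
ω = Δθ/dt = -1.000000/1.0 = -1.0000
R = Δx/(sin θ' − sin θ) = -1.7500
v = R·ω = -1.7500·-1.0000 = 1.7500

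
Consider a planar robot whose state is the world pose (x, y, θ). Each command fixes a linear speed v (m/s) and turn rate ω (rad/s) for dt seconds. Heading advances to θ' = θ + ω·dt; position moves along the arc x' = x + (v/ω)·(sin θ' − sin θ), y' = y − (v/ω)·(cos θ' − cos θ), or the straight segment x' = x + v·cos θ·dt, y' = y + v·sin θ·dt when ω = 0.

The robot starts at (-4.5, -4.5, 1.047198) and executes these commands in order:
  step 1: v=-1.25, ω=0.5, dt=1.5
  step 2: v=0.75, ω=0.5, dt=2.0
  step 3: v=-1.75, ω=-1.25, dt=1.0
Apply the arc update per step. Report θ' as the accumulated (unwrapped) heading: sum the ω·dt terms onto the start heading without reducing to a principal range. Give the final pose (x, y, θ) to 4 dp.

(-4.7995, -6.5868, 1.5472)

step 1: θ'=1.7972 (R=-2.5000) → pose (-4.7711, -6.3112, 1.7972)
step 2: θ'=2.7972 (R=1.5000) → pose (-5.7264, -5.2360, 2.7972)
step 3: θ'=1.5472 (R=1.4000) → pose (-4.7995, -6.5868, 1.5472)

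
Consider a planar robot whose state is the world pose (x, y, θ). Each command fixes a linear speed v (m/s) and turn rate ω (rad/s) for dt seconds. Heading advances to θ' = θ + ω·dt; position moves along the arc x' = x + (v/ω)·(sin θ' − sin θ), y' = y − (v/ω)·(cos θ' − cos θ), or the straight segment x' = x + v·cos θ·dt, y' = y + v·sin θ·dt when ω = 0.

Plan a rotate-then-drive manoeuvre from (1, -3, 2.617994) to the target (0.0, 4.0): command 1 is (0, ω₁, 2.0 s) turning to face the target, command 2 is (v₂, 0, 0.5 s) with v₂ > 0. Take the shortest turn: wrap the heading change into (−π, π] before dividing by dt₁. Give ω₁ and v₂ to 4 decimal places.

heading to target = atan2(4−-3, 0−1) = 1.7127
Δθ = wrap(1.7127 − 2.6180) = -0.9053; ω₁ = Δθ/dt₁ = -0.4527
distance = √((0−1)² + (4−-3)²) = 7.0711; v₂ = distance/dt₂ = 14.1421

ω₁ = -0.4527, v₂ = 14.1421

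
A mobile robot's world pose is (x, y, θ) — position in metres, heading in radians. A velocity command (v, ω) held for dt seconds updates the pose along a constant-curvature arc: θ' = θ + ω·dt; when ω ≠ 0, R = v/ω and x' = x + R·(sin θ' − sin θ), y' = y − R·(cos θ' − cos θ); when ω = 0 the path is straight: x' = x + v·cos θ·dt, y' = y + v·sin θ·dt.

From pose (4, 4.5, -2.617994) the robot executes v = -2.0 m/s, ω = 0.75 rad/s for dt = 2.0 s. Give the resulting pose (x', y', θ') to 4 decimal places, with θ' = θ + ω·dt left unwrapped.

θ' = -2.6180 + 0.75·2.0 = -1.1180
R = v/ω = -2.0/0.75 = -2.6667
x' = 4 + -2.6667·(sin -1.1180 − sin -2.6180) = 5.0646
y' = 4.5 − -2.6667·(cos -1.1180 − cos -2.6180) = 7.9760

(5.0646, 7.9760, -1.1180)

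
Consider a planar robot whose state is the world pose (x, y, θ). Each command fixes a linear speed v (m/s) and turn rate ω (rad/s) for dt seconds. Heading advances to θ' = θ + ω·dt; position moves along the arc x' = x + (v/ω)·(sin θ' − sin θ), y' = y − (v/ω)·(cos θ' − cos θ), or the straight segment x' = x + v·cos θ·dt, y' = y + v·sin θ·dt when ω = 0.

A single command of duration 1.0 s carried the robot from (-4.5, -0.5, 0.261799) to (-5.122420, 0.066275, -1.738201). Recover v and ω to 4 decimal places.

Δθ = -1.738201 − 0.261799 = -2.000000
ω = Δθ/dt = -2.000000/1.0 = -2.0000
R = Δx/(sin θ' − sin θ) = 0.5000
v = R·ω = 0.5000·-2.0000 = -1.0000

v = -1.0000, ω = -2.0000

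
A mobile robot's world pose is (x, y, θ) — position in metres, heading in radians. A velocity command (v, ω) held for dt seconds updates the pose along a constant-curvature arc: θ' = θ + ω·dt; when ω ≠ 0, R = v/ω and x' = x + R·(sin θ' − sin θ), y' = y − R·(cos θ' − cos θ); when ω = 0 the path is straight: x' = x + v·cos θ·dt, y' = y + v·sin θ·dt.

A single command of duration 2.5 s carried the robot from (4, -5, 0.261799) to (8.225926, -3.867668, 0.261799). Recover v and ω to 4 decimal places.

Δθ = 0.261799 − 0.261799 = 0.000000
ω = Δθ/dt = 0.000000/2.5 = 0.0000
ω = 0 → v = (Δx·cos θ + Δy·sin θ)/dt = 1.7500

v = 1.7500, ω = 0.0000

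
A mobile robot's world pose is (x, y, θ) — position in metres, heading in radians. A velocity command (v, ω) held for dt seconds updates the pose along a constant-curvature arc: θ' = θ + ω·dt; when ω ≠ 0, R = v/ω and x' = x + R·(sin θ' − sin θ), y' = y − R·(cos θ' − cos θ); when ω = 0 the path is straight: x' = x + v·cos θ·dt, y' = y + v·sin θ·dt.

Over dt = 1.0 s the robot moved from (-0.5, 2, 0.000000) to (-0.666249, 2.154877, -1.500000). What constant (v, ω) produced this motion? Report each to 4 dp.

v = -0.2500, ω = -1.5000

Δθ = -1.500000 − 0.000000 = -1.500000
ω = Δθ/dt = -1.500000/1.0 = -1.5000
R = Δx/(sin θ' − sin θ) = 0.1667
v = R·ω = 0.1667·-1.5000 = -0.2500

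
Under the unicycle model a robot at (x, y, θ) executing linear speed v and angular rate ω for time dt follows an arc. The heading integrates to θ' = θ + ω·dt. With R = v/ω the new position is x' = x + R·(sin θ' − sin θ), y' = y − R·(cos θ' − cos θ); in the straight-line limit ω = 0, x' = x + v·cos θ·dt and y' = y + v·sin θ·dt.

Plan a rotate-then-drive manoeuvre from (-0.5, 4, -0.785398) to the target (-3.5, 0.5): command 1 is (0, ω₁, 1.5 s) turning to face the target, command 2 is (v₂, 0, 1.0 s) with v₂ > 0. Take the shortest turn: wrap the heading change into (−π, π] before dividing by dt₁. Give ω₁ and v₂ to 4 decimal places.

ω₁ = -0.9960, v₂ = 4.6098

heading to target = atan2(0.5−4, -3.5−-0.5) = -2.2794
Δθ = wrap(-2.2794 − -0.7854) = -1.4940; ω₁ = Δθ/dt₁ = -0.9960
distance = √((-3.5−-0.5)² + (0.5−4)²) = 4.6098; v₂ = distance/dt₂ = 4.6098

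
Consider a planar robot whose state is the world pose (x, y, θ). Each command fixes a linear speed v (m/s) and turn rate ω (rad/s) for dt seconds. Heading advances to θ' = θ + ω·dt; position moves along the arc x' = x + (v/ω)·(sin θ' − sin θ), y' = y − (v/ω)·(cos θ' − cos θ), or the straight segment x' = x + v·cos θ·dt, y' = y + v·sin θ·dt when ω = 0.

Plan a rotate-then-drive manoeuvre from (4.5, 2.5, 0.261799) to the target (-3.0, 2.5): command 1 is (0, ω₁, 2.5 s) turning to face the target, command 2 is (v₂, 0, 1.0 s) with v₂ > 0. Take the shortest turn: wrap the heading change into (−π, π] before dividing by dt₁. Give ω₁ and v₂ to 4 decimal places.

heading to target = atan2(2.5−2.5, -3−4.5) = 3.1416
Δθ = wrap(3.1416 − 0.2618) = 2.8798; ω₁ = Δθ/dt₁ = 1.1519
distance = √((-3−4.5)² + (2.5−2.5)²) = 7.5000; v₂ = distance/dt₂ = 7.5000

ω₁ = 1.1519, v₂ = 7.5000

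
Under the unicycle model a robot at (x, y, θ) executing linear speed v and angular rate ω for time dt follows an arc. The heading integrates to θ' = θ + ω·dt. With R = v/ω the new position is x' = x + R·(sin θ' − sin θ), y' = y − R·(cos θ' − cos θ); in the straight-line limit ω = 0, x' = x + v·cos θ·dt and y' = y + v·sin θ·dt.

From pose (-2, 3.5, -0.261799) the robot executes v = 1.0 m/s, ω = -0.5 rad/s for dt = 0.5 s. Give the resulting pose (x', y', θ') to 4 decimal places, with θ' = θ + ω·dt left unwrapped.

θ' = -0.2618 + -0.5·0.5 = -0.5118
R = v/ω = 1.0/-0.5 = -2.0000
x' = -2 + -2.0000·(sin -0.5118 − sin -0.2618) = -1.5381
y' = 3.5 − -2.0000·(cos -0.5118 − cos -0.2618) = 3.3119

(-1.5381, 3.3119, -0.5118)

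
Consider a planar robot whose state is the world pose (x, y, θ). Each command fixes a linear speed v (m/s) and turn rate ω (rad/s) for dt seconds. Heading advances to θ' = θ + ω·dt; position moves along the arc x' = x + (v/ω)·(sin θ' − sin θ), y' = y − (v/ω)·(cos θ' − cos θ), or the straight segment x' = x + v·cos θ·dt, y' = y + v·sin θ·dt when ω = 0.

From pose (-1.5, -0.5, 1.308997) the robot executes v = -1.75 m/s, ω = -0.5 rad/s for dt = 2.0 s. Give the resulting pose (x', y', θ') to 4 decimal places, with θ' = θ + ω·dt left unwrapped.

(-3.8164, -2.9284, 0.3090)

θ' = 1.3090 + -0.5·2.0 = 0.3090
R = v/ω = -1.75/-0.5 = 3.5000
x' = -1.5 + 3.5000·(sin 0.3090 − sin 1.3090) = -3.8164
y' = -0.5 − 3.5000·(cos 0.3090 − cos 1.3090) = -2.9284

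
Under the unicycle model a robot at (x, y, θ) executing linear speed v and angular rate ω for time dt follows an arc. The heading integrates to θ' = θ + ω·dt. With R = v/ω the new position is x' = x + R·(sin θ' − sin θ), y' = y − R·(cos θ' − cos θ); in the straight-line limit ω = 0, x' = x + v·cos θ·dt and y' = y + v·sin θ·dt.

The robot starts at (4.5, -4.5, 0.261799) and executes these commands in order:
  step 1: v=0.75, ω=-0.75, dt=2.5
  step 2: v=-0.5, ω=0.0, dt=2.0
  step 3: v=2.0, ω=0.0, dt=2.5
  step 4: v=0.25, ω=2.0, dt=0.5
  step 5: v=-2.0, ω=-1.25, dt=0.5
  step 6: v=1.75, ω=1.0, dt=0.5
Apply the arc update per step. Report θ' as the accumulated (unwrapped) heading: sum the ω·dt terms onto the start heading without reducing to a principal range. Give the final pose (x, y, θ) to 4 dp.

(5.5262, -9.5492, -0.7382)

step 1: θ'=-1.6132 (R=-1.0000) → pose (5.7579, -5.5083, -1.6132)
step 2: θ'=-1.6132 (straight) → pose (5.8003, -4.5092, -1.6132)
step 3: θ'=-1.6132 (straight) → pose (5.5884, -9.5047, -1.6132)
step 4: θ'=-0.6132 (R=0.1250) → pose (5.6413, -9.6122, -0.6132)
step 5: θ'=-1.2382 (R=1.6000) → pose (5.0498, -8.8261, -1.2382)
step 6: θ'=-0.7382 (R=1.7500) → pose (5.5262, -9.5492, -0.7382)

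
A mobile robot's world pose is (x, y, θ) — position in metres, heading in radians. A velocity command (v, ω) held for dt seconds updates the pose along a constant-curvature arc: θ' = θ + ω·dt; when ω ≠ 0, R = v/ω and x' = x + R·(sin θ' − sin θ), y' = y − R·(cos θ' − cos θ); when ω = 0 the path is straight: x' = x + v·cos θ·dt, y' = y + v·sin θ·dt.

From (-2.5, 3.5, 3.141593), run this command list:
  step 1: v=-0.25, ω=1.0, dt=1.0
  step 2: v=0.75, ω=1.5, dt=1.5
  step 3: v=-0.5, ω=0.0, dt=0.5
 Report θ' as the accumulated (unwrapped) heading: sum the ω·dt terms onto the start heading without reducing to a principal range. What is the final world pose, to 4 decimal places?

(-2.0633, 2.8207, 6.3916)

step 1: θ'=4.1416 (R=-0.2500) → pose (-2.2896, 3.6149, 4.1416)
step 2: θ'=6.3916 (R=0.5000) → pose (-1.8148, 2.8477, 6.3916)
step 3: θ'=6.3916 (straight) → pose (-2.0633, 2.8207, 6.3916)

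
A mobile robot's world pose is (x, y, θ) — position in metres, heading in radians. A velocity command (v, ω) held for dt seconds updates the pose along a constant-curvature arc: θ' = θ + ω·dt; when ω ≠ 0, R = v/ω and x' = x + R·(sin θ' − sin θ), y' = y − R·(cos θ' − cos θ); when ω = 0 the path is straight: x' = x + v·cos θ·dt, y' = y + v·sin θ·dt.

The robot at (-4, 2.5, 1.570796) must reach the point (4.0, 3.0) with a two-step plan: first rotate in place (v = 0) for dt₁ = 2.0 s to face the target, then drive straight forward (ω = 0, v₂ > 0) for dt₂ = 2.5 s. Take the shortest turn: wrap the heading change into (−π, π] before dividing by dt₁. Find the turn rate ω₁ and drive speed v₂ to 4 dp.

heading to target = atan2(3−2.5, 4−-4) = 0.0624
Δθ = wrap(0.0624 − 1.5708) = -1.5084; ω₁ = Δθ/dt₁ = -0.7542
distance = √((4−-4)² + (3−2.5)²) = 8.0156; v₂ = distance/dt₂ = 3.2062

ω₁ = -0.7542, v₂ = 3.2062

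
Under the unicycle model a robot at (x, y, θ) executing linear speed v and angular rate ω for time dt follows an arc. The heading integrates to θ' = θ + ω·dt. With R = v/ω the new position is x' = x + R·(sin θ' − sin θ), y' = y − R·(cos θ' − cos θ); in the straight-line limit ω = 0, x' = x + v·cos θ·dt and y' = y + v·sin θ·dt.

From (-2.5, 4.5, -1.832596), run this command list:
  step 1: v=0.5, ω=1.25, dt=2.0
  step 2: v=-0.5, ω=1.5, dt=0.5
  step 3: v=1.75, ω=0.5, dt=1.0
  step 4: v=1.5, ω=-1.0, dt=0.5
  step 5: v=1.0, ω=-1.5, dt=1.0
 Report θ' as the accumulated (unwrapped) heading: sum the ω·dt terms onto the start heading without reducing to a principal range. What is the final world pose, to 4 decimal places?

(-1.5140, 6.8965, -0.0826)

step 1: θ'=0.6674 (R=0.4000) → pose (-1.8661, 4.0823, 0.6674)
step 2: θ'=1.4174 (R=-0.3333) → pose (-1.9892, 3.8714, 1.4174)
step 3: θ'=1.9174 (R=3.5000) → pose (-2.1562, 5.5952, 1.9174)
step 4: θ'=1.4174 (R=-1.5000) → pose (-2.2278, 6.3339, 1.4174)
step 5: θ'=-0.0826 (R=-0.6667) → pose (-1.5140, 6.8965, -0.0826)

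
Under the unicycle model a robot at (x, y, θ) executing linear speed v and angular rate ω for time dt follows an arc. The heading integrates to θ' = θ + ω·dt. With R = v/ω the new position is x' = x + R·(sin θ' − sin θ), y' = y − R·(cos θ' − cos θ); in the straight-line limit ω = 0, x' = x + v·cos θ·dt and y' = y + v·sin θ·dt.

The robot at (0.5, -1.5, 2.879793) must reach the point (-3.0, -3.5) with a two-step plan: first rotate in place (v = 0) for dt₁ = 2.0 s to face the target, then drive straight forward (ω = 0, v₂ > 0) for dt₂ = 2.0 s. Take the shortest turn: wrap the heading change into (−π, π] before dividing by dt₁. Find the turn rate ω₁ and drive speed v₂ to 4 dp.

heading to target = atan2(-3.5−-1.5, -3−0.5) = -2.6224
Δθ = wrap(-2.6224 − 2.8798) = 0.7809; ω₁ = Δθ/dt₁ = 0.3905
distance = √((-3−0.5)² + (-3.5−-1.5)²) = 4.0311; v₂ = distance/dt₂ = 2.0156

ω₁ = 0.3905, v₂ = 2.0156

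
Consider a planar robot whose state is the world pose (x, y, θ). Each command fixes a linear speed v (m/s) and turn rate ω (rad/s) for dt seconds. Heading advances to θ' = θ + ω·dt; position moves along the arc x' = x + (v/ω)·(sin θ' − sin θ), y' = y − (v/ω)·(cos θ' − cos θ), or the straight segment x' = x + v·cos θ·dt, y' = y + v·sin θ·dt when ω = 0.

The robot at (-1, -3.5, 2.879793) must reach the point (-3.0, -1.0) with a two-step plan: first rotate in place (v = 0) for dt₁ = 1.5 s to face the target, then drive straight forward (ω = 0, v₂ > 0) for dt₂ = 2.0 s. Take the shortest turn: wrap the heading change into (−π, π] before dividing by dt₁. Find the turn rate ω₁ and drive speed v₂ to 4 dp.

ω₁ = -0.4228, v₂ = 1.6008

heading to target = atan2(-1−-3.5, -3−-1) = 2.2455
Δθ = wrap(2.2455 − 2.8798) = -0.6343; ω₁ = Δθ/dt₁ = -0.4228
distance = √((-3−-1)² + (-1−-3.5)²) = 3.2016; v₂ = distance/dt₂ = 1.6008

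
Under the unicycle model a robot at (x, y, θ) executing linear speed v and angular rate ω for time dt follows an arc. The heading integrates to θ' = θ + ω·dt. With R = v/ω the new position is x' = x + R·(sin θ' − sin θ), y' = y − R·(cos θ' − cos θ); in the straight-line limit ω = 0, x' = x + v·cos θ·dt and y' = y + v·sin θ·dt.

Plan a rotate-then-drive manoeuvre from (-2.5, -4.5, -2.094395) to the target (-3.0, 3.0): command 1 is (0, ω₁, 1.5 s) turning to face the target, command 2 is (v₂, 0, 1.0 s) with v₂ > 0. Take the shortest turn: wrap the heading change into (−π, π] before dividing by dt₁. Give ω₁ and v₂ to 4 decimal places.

heading to target = atan2(3−-4.5, -3−-2.5) = 1.6374
Δθ = wrap(1.6374 − -2.0944) = -2.5514; ω₁ = Δθ/dt₁ = -1.7010
distance = √((-3−-2.5)² + (3−-4.5)²) = 7.5166; v₂ = distance/dt₂ = 7.5166

ω₁ = -1.7010, v₂ = 7.5166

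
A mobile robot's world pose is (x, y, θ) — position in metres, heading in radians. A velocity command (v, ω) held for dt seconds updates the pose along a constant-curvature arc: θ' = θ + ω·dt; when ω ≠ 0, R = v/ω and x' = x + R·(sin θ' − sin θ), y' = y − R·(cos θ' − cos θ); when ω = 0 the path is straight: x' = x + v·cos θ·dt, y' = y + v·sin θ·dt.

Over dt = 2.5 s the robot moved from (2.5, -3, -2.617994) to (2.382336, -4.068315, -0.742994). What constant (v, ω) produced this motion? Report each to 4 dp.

Δθ = -0.742994 − -2.617994 = 1.875000
ω = Δθ/dt = 1.875000/2.5 = 0.7500
R = −Δy/(cos θ' − cos θ) = 0.6667
v = R·ω = 0.6667·0.7500 = 0.5000

v = 0.5000, ω = 0.7500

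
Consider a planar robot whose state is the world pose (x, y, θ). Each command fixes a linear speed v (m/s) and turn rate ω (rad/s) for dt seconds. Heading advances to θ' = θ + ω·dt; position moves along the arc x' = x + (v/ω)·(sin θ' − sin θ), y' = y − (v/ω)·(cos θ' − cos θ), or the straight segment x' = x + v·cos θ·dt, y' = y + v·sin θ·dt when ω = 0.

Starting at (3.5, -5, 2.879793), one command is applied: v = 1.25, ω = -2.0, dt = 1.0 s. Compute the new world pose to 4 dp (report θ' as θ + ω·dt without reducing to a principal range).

θ' = 2.8798 + -2.0·1.0 = 0.8798
R = v/ω = 1.25/-2.0 = -0.6250
x' = 3.5 + -0.6250·(sin 0.8798 − sin 2.8798) = 3.1801
y' = -5 − -0.6250·(cos 0.8798 − cos 2.8798) = -3.9980

(3.1801, -3.9980, 0.8798)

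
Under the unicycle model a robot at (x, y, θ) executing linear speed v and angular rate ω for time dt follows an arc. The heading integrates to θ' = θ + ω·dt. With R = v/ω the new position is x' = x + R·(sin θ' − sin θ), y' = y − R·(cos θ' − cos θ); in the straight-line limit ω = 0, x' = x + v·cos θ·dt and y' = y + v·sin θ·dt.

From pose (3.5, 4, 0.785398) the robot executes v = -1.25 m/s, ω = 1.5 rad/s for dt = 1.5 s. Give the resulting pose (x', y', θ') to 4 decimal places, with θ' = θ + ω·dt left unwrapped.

θ' = 0.7854 + 1.5·1.5 = 3.0354
R = v/ω = -1.25/1.5 = -0.8333
x' = 3.5 + -0.8333·(sin 3.0354 − sin 0.7854) = 4.0009
y' = 4 − -0.8333·(cos 3.0354 − cos 0.7854) = 2.5821

(4.0009, 2.5821, 3.0354)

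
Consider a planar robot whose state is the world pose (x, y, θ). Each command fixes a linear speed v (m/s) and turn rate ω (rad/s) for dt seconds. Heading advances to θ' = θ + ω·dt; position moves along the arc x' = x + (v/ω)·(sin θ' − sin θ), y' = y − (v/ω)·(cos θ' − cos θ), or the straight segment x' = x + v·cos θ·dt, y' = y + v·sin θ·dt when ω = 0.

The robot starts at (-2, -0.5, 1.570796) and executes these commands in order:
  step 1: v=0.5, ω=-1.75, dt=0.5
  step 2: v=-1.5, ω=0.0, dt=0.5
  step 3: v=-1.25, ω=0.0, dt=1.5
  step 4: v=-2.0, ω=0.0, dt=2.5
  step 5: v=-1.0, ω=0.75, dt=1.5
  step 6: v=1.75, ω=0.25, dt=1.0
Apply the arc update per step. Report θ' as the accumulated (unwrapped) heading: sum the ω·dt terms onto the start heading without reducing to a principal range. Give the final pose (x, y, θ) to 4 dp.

step 1: θ'=0.6958 (R=-0.2857) → pose (-1.8974, -0.2807, 0.6958)
step 2: θ'=0.6958 (straight) → pose (-2.4731, -0.7614, 0.6958)
step 3: θ'=0.6958 (straight) → pose (-3.9122, -1.9633, 0.6958)
step 4: θ'=0.6958 (straight) → pose (-7.7499, -5.1683, 0.6958)
step 5: θ'=1.8208 (R=-1.3333) → pose (-8.1872, -6.5216, 1.8208)
step 6: θ'=2.0708 (R=7.0000) → pose (-8.8265, -4.8974, 2.0708)

(-8.8265, -4.8974, 2.0708)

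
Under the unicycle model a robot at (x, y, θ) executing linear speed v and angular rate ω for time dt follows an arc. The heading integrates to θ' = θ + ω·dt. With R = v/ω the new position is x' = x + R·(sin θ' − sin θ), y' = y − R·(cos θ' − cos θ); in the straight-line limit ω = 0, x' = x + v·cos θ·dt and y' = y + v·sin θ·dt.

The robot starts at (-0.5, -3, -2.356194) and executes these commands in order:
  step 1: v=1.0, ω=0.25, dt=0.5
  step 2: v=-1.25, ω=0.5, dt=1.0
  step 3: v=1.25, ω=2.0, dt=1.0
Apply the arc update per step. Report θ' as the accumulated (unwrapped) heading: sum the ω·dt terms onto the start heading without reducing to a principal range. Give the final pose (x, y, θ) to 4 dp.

(0.4459, -2.9428, 0.2688)

step 1: θ'=-2.2312 (R=4.0000) → pose (-0.8306, -3.3747, -2.2312)
step 2: θ'=-1.7312 (R=-2.5000) → pose (-0.3370, -2.2404, -1.7312)
step 3: θ'=0.2688 (R=0.6250) → pose (0.4459, -2.9428, 0.2688)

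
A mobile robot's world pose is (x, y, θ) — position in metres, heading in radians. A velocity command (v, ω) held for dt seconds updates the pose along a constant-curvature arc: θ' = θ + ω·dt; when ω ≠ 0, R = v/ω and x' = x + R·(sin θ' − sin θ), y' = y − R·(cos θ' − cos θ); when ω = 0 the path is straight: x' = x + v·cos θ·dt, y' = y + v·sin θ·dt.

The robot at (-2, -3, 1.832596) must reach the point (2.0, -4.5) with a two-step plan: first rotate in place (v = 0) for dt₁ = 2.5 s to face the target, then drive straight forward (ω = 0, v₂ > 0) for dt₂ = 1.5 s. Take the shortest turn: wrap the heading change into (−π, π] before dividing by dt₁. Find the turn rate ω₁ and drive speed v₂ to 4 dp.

ω₁ = -0.8765, v₂ = 2.8480

heading to target = atan2(-4.5−-3, 2−-2) = -0.3588
Δθ = wrap(-0.3588 − 1.8326) = -2.1914; ω₁ = Δθ/dt₁ = -0.8765
distance = √((2−-2)² + (-4.5−-3)²) = 4.2720; v₂ = distance/dt₂ = 2.8480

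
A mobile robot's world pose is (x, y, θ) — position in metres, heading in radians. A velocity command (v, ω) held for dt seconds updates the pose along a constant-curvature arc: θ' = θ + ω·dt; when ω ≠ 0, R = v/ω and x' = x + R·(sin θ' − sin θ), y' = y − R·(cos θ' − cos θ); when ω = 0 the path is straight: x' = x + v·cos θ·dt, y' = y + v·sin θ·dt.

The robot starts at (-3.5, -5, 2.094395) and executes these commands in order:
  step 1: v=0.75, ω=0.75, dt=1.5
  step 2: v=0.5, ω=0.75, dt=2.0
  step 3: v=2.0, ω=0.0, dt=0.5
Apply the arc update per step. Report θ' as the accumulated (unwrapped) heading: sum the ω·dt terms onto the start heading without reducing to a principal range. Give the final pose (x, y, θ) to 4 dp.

(-5.0516, -6.1723, 4.7194)

step 1: θ'=3.2194 (R=1.0000) → pose (-4.4437, -4.5030, 3.2194)
step 2: θ'=4.7194 (R=0.6667) → pose (-5.0586, -5.1723, 4.7194)
step 3: θ'=4.7194 (straight) → pose (-5.0516, -6.1723, 4.7194)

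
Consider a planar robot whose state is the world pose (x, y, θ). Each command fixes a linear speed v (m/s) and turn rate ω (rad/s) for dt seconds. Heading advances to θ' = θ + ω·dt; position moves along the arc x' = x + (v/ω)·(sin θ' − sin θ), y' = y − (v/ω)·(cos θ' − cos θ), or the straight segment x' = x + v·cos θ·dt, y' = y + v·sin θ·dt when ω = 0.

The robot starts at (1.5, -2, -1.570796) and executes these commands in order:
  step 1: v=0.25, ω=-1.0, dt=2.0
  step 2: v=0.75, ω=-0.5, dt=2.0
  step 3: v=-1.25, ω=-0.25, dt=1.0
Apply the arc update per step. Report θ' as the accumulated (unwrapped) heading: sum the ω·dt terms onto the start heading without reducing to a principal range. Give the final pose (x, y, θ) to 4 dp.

(0.3059, -2.3216, -4.8208)

step 1: θ'=-3.5708 (R=-0.2500) → pose (1.1460, -2.2273, -3.5708)
step 2: θ'=-4.5708 (R=-1.5000) → pose (0.2852, -1.0751, -4.5708)
step 3: θ'=-4.8208 (R=5.0000) → pose (0.3059, -2.3216, -4.8208)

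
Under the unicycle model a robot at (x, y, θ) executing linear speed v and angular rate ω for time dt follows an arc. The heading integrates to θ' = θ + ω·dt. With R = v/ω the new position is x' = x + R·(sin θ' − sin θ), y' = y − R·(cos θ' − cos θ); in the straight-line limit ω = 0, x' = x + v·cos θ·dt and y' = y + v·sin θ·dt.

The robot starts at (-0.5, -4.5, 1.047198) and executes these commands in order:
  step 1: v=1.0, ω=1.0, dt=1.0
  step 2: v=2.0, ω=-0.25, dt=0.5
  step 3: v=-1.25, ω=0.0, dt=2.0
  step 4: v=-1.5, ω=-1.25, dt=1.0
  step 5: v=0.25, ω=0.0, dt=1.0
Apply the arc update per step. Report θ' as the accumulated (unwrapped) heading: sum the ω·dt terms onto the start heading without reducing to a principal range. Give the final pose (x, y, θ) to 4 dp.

(-0.2026, -6.1700, 0.6722)

step 1: θ'=2.0472 (R=1.0000) → pose (-0.4774, -3.5414, 2.0472)
step 2: θ'=1.9222 (R=-8.0000) → pose (-0.8793, -2.6265, 1.9222)
step 3: θ'=1.9222 (straight) → pose (-0.0188, -4.9737, 1.9222)
step 4: θ'=0.6722 (R=1.2000) → pose (-0.3982, -6.3257, 0.6722)
step 5: θ'=0.6722 (straight) → pose (-0.2026, -6.1700, 0.6722)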